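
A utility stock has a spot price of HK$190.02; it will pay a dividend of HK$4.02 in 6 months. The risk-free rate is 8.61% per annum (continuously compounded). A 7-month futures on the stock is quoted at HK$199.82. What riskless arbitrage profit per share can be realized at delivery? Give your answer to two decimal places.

HK$4.06 per share

PV(dividends) I = 4.02·e^(−0.0861·6/12) = 3.8506
Fair futures F* = (S − I)·e^(rT) = (190.02 − 3.8506)·e^0.050225 = 186.1694 × 1.051508 = 195.7586
Market HK$199.82 > fair 195.7586: forward overpriced → cash-and-carry (borrow at r, buy the stock and collect the dividends, short the forward).
Profit at T = |F_mkt − F*| = |199.82 − 195.7586| = HK$4.06 per share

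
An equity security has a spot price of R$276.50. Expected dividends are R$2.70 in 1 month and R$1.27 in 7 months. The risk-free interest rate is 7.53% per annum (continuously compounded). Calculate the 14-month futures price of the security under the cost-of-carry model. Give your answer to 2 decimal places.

PV(dividends) I = 2.70·e^(−0.0753·1/12) + 1.27·e^(−0.0753·7/12)
I = 2.6831 + 1.2154 = 3.8985
F = (S − I)·e^(rT) = (276.50 − 3.8985) · e^(0.0753·14/12)
= 272.6015 · e^0.087850 = 272.6015 × 1.091824 = R$297.63

R$297.63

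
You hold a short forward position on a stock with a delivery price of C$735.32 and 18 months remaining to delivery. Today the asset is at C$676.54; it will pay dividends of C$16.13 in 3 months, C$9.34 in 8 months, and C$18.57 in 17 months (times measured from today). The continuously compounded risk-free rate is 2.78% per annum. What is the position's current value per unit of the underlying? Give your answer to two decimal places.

PV(remaining dividends) I = 16.13·e^(−0.0278·3/12) + 9.34·e^(−0.0278·8/12) + 18.57·e^(−0.0278·17/12) = 43.0396
Current forward F = (S − I)·e^(rT) = (676.54 − 43.0396)·e^(0.0278·18/12) = 633.5004 × 1.042582 = 660.4761
Value (long) = (F − K)·e^(−rT) = (660.4761 − 735.32) × 0.959157 = -71.7871
Short position value = −(long value) = C$71.79

C$71.79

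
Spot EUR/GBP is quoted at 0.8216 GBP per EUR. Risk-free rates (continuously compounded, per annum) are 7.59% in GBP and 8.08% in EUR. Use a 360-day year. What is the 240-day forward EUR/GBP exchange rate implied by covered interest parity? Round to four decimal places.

F = S·e^((r_GBP − r_EUR)T) = 0.8216 · e^((0.0759 − 0.0808) × 240/360)
= 0.8216 · e^-0.003267 = 0.8216 × 0.996738
F = 0.8189 GBP per EUR

0.8189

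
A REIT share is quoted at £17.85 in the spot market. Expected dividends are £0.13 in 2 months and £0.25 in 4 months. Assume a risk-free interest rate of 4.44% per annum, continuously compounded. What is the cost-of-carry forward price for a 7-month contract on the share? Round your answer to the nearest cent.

PV(dividends) I = 0.13·e^(−0.0444·2/12) + 0.25·e^(−0.0444·4/12)
I = 0.1290 + 0.2463 = 0.3753
F = (S − I)·e^(rT) = (17.85 − 0.3753) · e^(0.0444·7/12)
= 17.4747 · e^0.025900 = 17.4747 × 1.026238 = £17.93

£17.93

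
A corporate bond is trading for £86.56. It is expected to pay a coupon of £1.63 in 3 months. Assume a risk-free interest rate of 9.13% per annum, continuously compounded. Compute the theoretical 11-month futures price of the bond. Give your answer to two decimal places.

PV(coupons) I = 1.63·e^(−0.0913·3/12)
I = 1.5932
F = (S − I)·e^(rT) = (86.56 − 1.5932) · e^(0.0913·11/12)
= 84.9668 · e^0.083692 = 84.9668 × 1.087294 = £92.38

£92.38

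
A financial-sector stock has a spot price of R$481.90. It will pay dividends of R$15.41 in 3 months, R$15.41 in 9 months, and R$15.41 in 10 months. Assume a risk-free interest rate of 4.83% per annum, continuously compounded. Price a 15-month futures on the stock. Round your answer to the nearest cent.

PV(dividends) I = 15.41·e^(−0.0483·3/12) + 15.41·e^(−0.0483·9/12) + 15.41·e^(−0.0483·10/12)
I = 15.2250 + 14.8618 + 14.8021 = 44.8889
F = (S − I)·e^(rT) = (481.90 − 44.8889) · e^(0.0483·15/12)
= 437.0111 · e^0.060375 = 437.0111 × 1.062235 = R$464.21

R$464.21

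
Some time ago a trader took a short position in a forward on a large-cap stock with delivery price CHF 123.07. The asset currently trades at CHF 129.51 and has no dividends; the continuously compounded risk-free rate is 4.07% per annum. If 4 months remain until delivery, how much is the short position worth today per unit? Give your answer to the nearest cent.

Current fair forward for the remaining 4 months: F = S·e^(r·T), r = 0.0407
F = 129.51 · e^(0.0407 × 4/12) = 129.51 × 1.013659 = 131.2790
Value of long forward = (F − K)·e^(−rT) = (131.2790 − 123.07) · e^(−0.0407·4/12)
= 8.2090 × 0.986525 = 8.10
Short position value = −(long value) = -CHF 8.10

-CHF 8.10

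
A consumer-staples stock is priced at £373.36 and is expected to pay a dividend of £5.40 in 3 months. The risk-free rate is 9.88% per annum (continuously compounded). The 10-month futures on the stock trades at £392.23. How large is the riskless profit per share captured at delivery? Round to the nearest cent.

£7.45 per share

PV(dividends) I = 5.40·e^(−0.0988·3/12) = 5.2683
Fair futures F* = (S − I)·e^(rT) = (373.36 − 5.2683)·e^0.082333 = 368.0917 × 1.085817 = 399.6802
Market £392.23 < fair 399.6802: forward underpriced → reverse cash-and-carry (short the stock, invest proceeds at r, pay the dividends, go long the forward).
Profit at T = |F_mkt − F*| = |392.23 − 399.6802| = £7.45 per share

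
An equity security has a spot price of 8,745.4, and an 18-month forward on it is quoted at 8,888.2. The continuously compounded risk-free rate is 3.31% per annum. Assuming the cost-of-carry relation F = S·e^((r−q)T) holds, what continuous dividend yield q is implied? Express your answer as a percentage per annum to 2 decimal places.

From F = S·e^((r−q)T): (r − q) = ln(F/S)/T
ln(8888.2/8745.4) = ln(1.016329) = 0.016197
(r − q) = 0.016197 / (18/12) = 0.010798
q = r − ln(F/S)/T = 0.0331 − 0.010798 = 0.022302
q = 2.23%

2.23%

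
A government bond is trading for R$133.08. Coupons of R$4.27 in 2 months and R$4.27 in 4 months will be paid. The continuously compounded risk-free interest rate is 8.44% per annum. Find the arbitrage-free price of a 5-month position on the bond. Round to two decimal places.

PV(coupons) I = 4.27·e^(−0.0844·2/12) + 4.27·e^(−0.0844·4/12)
I = 4.2104 + 4.1515 = 8.3619
F = (S − I)·e^(rT) = (133.08 − 8.3619) · e^(0.0844·5/12)
= 124.7181 · e^0.035167 = 124.7181 × 1.035793 = R$129.18

R$129.18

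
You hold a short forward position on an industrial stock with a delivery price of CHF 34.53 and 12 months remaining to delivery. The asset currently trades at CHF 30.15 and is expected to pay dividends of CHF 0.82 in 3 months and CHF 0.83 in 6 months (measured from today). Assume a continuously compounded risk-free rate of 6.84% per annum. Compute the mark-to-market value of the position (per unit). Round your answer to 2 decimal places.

CHF 3.71

PV(remaining dividends) I = 0.82·e^(−0.0684·3/12) + 0.83·e^(−0.0684·6/12) = 1.6082
Current forward F = (S − I)·e^(rT) = (30.15 − 1.6082)·e^(0.0684·12/12) = 28.5418 × 1.070794 = 30.5624
Value (long) = (F − K)·e^(−rT) = (30.5624 − 34.53) × 0.933887 = -3.7053
Short position value = −(long value) = CHF 3.71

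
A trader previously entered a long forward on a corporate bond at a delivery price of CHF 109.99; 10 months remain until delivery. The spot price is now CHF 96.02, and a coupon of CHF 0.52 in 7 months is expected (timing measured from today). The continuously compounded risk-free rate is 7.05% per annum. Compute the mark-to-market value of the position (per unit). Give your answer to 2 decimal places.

PV(remaining coupons) I = 0.52·e^(−0.0705·7/12) = 0.4990
Current forward F = (S − I)·e^(rT) = (96.02 − 0.4990)·e^(0.0705·10/12) = 95.5210 × 1.060510 = 101.3010
Value (long) = (F − K)·e^(−rT) = (101.3010 − 109.99) × 0.942942 = -8.1932
Value = -CHF 8.19

-CHF 8.19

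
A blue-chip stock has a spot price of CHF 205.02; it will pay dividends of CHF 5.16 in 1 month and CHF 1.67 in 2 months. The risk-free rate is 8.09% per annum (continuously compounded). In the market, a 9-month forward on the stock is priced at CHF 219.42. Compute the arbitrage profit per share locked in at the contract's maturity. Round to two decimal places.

CHF 8.77 per share

PV(dividends) I = 5.16·e^(−0.0809·1/12) + 1.67·e^(−0.0809·2/12) = 6.7730
Fair forward F* = (S − I)·e^(rT) = (205.02 − 6.7730)·e^0.060675 = 198.2470 × 1.062554 = 210.6481
Market CHF 219.42 > fair 210.6481: forward overpriced → cash-and-carry (borrow at r, buy the stock and collect the dividends, short the forward).
Profit at T = |F_mkt − F*| = |219.42 − 210.6481| = CHF 8.77 per share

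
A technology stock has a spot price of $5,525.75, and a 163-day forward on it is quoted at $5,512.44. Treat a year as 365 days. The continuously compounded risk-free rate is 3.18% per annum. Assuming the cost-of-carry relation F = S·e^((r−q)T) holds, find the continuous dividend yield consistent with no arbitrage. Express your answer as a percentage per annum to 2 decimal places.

3.72%

From F = S·e^((r−q)T): (r − q) = ln(F/S)/T
ln(5512.44/5525.75) = ln(0.997591) = -0.002412
(r − q) = -0.002412 / (163/365) = -0.005401
q = r − ln(F/S)/T = 0.0318 + 0.005401 = 0.037201
q = 3.72%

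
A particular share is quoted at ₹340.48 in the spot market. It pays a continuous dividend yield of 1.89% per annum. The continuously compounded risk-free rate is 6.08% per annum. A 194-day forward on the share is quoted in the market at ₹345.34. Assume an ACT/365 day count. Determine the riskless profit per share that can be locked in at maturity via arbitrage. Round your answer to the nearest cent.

Fair forward: F* = S·e^(carry·T), with carry = (r − q) = 0.0608 − 0.0189 = 0.0419
F* = 340.48 · e^(0.0419 × 194/365) = 340.48 · e^0.022270 = 340.48 × 1.022520 = ₹348.1476
Market ₹345.34 < fair ₹348.1476: forward underpriced → reverse cash-and-carry (short spot, go long the forward).
At maturity, profit = |F_mkt − F*| = |345.34 − 348.1476| = ₹2.81 per share

₹2.81 per share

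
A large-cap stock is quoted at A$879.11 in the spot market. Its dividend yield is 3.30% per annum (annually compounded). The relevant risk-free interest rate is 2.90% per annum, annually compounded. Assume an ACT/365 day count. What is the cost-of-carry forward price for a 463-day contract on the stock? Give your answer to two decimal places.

F = S · (1+r)^T / (1+q)^T
= 879.11 × 1.036929 / 1.042044 = 879.11 × 0.995091
F = A$874.79

A$874.79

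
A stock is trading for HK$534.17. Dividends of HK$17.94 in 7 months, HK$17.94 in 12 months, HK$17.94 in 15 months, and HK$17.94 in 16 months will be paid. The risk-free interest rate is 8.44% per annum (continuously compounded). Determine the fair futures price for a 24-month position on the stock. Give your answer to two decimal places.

HK$554.57

PV(dividends) I = 17.94·e^(−0.0844·7/12) + 17.94·e^(−0.0844·12/12) + 17.94·e^(−0.0844·15/12) + 17.94·e^(−0.0844·16/12)
I = 17.0781 + 16.4880 + 16.1437 + 16.0306 = 65.7404
F = (S − I)·e^(rT) = (534.17 − 65.7404) · e^(0.0844·24/12)
= 468.4296 · e^0.168800 = 468.4296 × 1.183883 = HK$554.57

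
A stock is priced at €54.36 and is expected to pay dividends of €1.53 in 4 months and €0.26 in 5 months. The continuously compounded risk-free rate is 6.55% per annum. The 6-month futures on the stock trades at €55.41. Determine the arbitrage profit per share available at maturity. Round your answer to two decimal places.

PV(dividends) I = 1.53·e^(−0.0655·4/12) + 0.26·e^(−0.0655·5/12) = 1.7500
Fair futures F* = (S − I)·e^(rT) = (54.36 − 1.7500)·e^0.032750 = 52.6100 × 1.033292 = 54.3615
Market €55.41 > fair 54.3615: forward overpriced → cash-and-carry (borrow at r, buy the stock and collect the dividends, short the forward).
Profit at T = |F_mkt − F*| = |55.41 − 54.3615| = €1.05 per share

€1.05 per share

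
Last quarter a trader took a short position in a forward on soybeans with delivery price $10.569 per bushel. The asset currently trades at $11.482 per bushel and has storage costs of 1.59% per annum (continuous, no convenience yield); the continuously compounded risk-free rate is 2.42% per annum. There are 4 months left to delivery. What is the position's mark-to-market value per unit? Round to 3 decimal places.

Current fair forward for the remaining 4 months: F = S·e^((r + u)·T), (r + u) = 0.0242 + 0.0159 = 0.0401
F = 11.482 · e^(0.0401 × 4/12) = 11.482 × 1.013456 = 11.6365
Value of long forward = (F − K)·e^(−rT) = (11.6365 − 10.569) · e^(−0.0242·4/12)
= 1.0675 × 0.991966 = 1.059
Short position value = −(long value) = -$1.059

-$1.059 per bushel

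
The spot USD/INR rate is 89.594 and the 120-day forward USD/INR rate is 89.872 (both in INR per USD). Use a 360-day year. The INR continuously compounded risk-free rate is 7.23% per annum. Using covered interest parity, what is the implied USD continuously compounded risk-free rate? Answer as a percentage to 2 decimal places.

6.30%

F = S·e^((r_INR − r_USD)T) ⇒ r_USD = r_INR − ln(F/S)/T
ln(89.872/89.594) = 0.003098; /(120/360) = 0.009294
r_USD = 0.0723 − 0.009294 = 0.063006
r_USD = 6.30%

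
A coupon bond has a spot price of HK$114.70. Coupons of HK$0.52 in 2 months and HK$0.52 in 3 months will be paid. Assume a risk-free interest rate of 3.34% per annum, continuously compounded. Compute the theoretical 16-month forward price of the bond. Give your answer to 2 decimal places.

PV(coupons) I = 0.52·e^(−0.0334·2/12) + 0.52·e^(−0.0334·3/12)
I = 0.5171 + 0.5157 = 1.0328
F = (S − I)·e^(rT) = (114.70 − 1.0328) · e^(0.0334·16/12)
= 113.6672 · e^0.044533 = 113.6672 × 1.045539 = HK$118.84

HK$118.84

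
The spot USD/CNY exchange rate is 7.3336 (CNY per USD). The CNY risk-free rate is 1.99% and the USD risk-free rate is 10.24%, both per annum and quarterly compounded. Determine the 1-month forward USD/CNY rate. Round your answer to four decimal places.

7.2841

By covered interest parity, F = S · (1+r_CNY/4)^(4T) / (1+r_USD/4)^(4T)
= 7.3336 × 1.001656 / 1.008462 = 7.3336 × 0.993251
F = 7.2841 CNY per USD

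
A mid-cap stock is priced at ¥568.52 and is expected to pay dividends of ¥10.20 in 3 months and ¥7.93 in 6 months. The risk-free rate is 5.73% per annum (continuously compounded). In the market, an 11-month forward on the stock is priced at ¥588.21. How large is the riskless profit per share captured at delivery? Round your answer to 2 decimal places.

¥7.75 per share

PV(dividends) I = 10.20·e^(−0.0573·3/12) + 7.93·e^(−0.0573·6/12) = 17.7610
Fair forward F* = (S − I)·e^(rT) = (568.52 − 17.7610)·e^0.052525 = 550.7590 × 1.053929 = 580.4609
Market ¥588.21 > fair 580.4609: forward overpriced → cash-and-carry (borrow at r, buy the stock and collect the dividends, short the forward).
Profit at T = |F_mkt − F*| = |588.21 − 580.4609| = ¥7.75 per share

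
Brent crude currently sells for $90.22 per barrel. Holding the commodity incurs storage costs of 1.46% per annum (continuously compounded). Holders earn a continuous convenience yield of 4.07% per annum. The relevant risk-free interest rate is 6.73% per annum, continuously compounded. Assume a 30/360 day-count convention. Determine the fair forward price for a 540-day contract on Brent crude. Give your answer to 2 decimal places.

$95.97 per barrel

Net carry = r + u − y = 0.0673 + 0.0146 − 0.0407 = 0.0412
F = S·e^((r+u−y)T) = 90.22 · e^(0.0412 × 540/360) = 90.22 · e^0.061800
= 90.22 × 1.063750 = $95.97 per barrel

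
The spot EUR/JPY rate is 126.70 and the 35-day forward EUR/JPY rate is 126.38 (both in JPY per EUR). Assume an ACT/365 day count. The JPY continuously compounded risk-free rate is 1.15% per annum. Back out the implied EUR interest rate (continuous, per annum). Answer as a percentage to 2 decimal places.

3.79%

F = S·e^((r_JPY − r_EUR)T) ⇒ r_EUR = r_JPY − ln(F/S)/T
ln(126.38/126.70) = -0.002529; /(35/365) = -0.026374
r_EUR = 0.0115 + 0.026374 = 0.037874
r_EUR = 3.79%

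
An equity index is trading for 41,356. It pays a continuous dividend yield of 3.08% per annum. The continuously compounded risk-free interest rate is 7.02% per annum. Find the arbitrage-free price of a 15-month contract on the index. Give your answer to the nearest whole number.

43,444

F = S·e^((r − q)T) = 41356 · e^((0.0702 − 0.0308) × 15/12)
= 41356 · e^0.049250 = 41356 × 1.050483
F = 43,444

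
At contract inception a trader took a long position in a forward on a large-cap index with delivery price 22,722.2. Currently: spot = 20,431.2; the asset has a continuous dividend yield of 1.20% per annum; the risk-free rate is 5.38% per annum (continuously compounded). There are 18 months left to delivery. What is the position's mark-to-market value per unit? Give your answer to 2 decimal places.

Current fair forward for the remaining 18 months: F = S·e^((r − q)·T), (r − q) = 0.0538 − 0.0120 = 0.0418
F = 20431.2 · e^(0.0418 × 18/12) = 20431.2 × 1.06470738 = 21753.2494
Value of long forward = (F − K)·e^(−rT) = (21753.2494 − 22722.2) · e^(−0.0538·18/12)
= -968.9506 × 0.92247039 = -893.83

-893.83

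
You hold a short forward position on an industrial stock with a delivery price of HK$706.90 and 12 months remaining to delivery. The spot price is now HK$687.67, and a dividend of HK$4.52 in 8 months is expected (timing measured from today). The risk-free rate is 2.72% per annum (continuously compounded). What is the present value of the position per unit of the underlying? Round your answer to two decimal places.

HK$4.70

PV(remaining dividends) I = 4.52·e^(−0.0272·8/12) = 4.4388
Current forward F = (S − I)·e^(rT) = (687.67 − 4.4388)·e^(0.0272·12/12) = 683.2312 × 1.027573 = 702.0699
Value (long) = (F − K)·e^(−rT) = (702.0699 − 706.90) × 0.973167 = -4.7005
Short position value = −(long value) = HK$4.70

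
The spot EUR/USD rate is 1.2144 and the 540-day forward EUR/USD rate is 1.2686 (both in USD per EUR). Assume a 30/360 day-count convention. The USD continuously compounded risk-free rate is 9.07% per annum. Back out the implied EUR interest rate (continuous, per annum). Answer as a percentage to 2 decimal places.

6.16%

F = S·e^((r_USD − r_EUR)T) ⇒ r_EUR = r_USD − ln(F/S)/T
ln(1.2686/1.2144) = 0.043664; /(540/360) = 0.029109
r_EUR = 0.0907 − 0.029109 = 0.061591
r_EUR = 6.16%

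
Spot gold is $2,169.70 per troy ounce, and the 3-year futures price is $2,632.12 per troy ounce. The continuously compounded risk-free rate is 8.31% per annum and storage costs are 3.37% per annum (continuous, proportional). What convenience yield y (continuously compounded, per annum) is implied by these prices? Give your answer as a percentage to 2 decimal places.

5.24%

F = S·e^((r+u−y)T) ⇒ (r+u−y) = ln(F/S)/T
ln(2632.12/2169.70) = 0.193201; /T ⇒ 0.064400
y = r + u − ln(F/S)/T = 0.0831 + 0.0337 − 0.064400 = 0.052400
y = 5.24%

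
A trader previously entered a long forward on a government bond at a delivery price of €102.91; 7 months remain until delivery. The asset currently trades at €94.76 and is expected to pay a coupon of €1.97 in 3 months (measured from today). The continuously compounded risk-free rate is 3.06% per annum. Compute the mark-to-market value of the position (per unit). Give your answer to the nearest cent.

-€8.28

PV(remaining coupons) I = 1.97·e^(−0.0306·3/12) = 1.9550
Current forward F = (S − I)·e^(rT) = (94.76 − 1.9550)·e^(0.0306·7/12) = 92.8050 × 1.018010 = 94.4764
Value (long) = (F − K)·e^(−rT) = (94.4764 − 102.91) × 0.982308 = -8.2844
Value = -€8.28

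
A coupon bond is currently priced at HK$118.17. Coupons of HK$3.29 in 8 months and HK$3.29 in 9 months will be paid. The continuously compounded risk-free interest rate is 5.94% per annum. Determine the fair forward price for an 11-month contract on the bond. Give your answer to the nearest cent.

PV(coupons) I = 3.29·e^(−0.0594·8/12) + 3.29·e^(−0.0594·9/12)
I = 3.1623 + 3.1466 = 6.3089
F = (S − I)·e^(rT) = (118.17 − 6.3089) · e^(0.0594·11/12)
= 111.8611 · e^0.054450 = 111.8611 × 1.055960 = HK$118.12

HK$118.12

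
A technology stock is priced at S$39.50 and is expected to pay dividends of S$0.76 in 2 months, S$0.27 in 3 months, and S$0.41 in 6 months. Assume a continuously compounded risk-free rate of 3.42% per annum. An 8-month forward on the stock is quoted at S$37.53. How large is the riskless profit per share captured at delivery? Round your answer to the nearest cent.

PV(dividends) I = 0.76·e^(−0.0342·2/12) + 0.27·e^(−0.0342·3/12) + 0.41·e^(−0.0342·6/12) = 1.4264
Fair forward F* = (S − I)·e^(rT) = (39.50 − 1.4264)·e^0.022800 = 38.0736 × 1.023062 = 38.9517
Market S$37.53 < fair 38.9517: forward underpriced → reverse cash-and-carry (short the stock, invest proceeds at r, pay the dividends, go long the forward).
Profit at T = |F_mkt − F*| = |37.53 − 38.9517| = S$1.42 per share

S$1.42 per share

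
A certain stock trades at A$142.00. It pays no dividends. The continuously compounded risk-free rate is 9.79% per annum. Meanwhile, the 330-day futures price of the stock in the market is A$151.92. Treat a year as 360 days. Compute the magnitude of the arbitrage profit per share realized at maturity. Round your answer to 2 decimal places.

A$3.41 per share

Fair futures: F* = S·e^(carry·T), with carry = r = 0.0979
F* = 142.00 · e^(0.0979 × 330/360) = 142.00 · e^0.089742 = 142.00 × 1.093892 = A$155.3327
Market A$151.92 < fair A$155.3327: forward underpriced → reverse cash-and-carry (short spot, go long the forward).
At maturity, profit = |F_mkt − F*| = |151.92 − 155.3327| = A$3.41 per share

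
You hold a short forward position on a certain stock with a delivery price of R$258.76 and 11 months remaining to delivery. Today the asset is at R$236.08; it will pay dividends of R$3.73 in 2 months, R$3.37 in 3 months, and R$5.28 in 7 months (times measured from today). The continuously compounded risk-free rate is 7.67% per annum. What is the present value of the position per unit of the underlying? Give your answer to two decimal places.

R$17.15

PV(remaining dividends) I = 3.73·e^(−0.0767·2/12) + 3.37·e^(−0.0767·3/12) + 5.28·e^(−0.0767·7/12) = 12.0376
Current forward F = (S − I)·e^(rT) = (236.08 − 12.0376)·e^(0.0767·11/12) = 224.0424 × 1.072839 = 240.3614
Value (long) = (F − K)·e^(−rT) = (240.3614 − 258.76) × 0.932106 = -17.1494
Short position value = −(long value) = R$17.15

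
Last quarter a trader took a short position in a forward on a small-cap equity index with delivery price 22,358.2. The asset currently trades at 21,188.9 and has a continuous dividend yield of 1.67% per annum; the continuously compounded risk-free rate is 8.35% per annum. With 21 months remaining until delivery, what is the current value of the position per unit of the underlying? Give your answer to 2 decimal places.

-1260.02

Current fair forward for the remaining 21 months: F = S·e^((r − q)·T), (r − q) = 0.0835 − 0.0167 = 0.0668
F = 21188.9 · e^(0.0668 × 21/12) = 21188.9 × 1.12400702 = 23816.4723
Value of long forward = (F − K)·e^(−rT) = (23816.4723 − 22358.2) · e^(−0.0835·21/12)
= 1458.2723 × 0.86404969 = 1260.02
Short position value = −(long value) = -1260.02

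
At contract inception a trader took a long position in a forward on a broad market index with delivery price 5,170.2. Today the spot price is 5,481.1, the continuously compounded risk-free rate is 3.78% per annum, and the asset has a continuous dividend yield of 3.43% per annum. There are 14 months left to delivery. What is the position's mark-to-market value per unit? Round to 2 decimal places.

318.95

Current fair forward for the remaining 14 months: F = S·e^((r − q)·T), (r − q) = 0.0378 − 0.0343 = 0.0035
F = 5481.1 · e^(0.0035 × 14/12) = 5481.1 × 1.00409168 = 5503.5269
Value of long forward = (F − K)·e^(−rT) = (5503.5269 − 5170.2) · e^(−0.0378·14/12)
= 333.3269 × 0.95685827 = 318.95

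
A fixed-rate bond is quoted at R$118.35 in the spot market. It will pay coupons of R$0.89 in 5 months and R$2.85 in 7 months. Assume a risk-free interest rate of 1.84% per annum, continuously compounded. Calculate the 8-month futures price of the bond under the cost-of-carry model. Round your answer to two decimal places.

R$116.06

PV(coupons) I = 0.89·e^(−0.0184·5/12) + 2.85·e^(−0.0184·7/12)
I = 0.8832 + 2.8196 = 3.7028
F = (S − I)·e^(rT) = (118.35 − 3.7028) · e^(0.0184·8/12)
= 114.6472 · e^0.012267 = 114.6472 × 1.012343 = R$116.06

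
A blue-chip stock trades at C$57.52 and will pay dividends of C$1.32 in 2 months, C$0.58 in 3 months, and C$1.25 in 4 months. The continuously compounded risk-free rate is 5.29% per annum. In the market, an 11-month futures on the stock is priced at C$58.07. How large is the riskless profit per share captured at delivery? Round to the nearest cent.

C$0.96 per share

PV(dividends) I = 1.32·e^(−0.0529·2/12) + 0.58·e^(−0.0529·3/12) + 1.25·e^(−0.0529·4/12) = 3.1089
Fair futures F* = (S − I)·e^(rT) = (57.52 − 3.1089)·e^0.048492 = 54.4111 × 1.049687 = 57.1146
Market C$58.07 > fair 57.1146: forward overpriced → cash-and-carry (borrow at r, buy the stock and collect the dividends, short the forward).
Profit at T = |F_mkt − F*| = |58.07 − 57.1146| = C$0.96 per share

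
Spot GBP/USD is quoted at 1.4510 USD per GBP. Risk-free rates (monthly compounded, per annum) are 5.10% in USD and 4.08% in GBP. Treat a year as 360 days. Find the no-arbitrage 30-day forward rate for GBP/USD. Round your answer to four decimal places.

By covered interest parity, F = S · (1+r_USD/12)^(12T) / (1+r_GBP/12)^(12T)
= 1.4510 × 1.004250 / 1.003400 = 1.4510 × 1.000847
F = 1.4522 USD per GBP

1.4522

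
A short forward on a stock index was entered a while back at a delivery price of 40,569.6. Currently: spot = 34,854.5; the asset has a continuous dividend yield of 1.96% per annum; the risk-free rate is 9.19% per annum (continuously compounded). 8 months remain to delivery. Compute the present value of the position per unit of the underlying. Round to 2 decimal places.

Current fair forward for the remaining 8 months: F = S·e^((r − q)·T), (r − q) = 0.0919 − 0.0196 = 0.0723
F = 34854.5 · e^(0.0723 × 8/12) = 34854.5 × 1.04938051 = 36575.6330
Value of long forward = (F − K)·e^(−rT) = (36575.6330 − 40569.6) · e^(−0.0919·8/12)
= -3993.9670 × 0.94057239 = -3756.62
Short position value = −(long value) = 3756.62

3756.62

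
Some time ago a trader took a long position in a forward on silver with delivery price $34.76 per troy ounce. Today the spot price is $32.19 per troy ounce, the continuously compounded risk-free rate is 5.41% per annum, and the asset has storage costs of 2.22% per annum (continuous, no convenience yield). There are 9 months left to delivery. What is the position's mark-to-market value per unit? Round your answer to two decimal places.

Current fair forward for the remaining 9 months: F = S·e^((r + u)·T), (r + u) = 0.0541 + 0.0222 = 0.0763
F = 32.19 · e^(0.0763 × 9/12) = 32.19 × 1.058894 = 34.0858
Value of long forward = (F − K)·e^(−rT) = (34.0858 − 34.76) · e^(−0.0541·9/12)
= -0.6742 × 0.960237 = -0.65

-$0.65 per troy ounce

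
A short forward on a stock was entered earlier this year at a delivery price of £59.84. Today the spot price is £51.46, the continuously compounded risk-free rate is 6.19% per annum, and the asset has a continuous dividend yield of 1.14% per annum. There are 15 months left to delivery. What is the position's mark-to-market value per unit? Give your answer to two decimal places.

Current fair forward for the remaining 15 months: F = S·e^((r − q)·T), (r − q) = 0.0619 − 0.0114 = 0.0505
F = 51.46 · e^(0.0505 × 15/12) = 51.46 × 1.065160 = 54.8131
Value of long forward = (F − K)·e^(−rT) = (54.8131 − 59.84) · e^(−0.0619·15/12)
= -5.0269 × 0.925543 = -4.65
Short position value = −(long value) = £4.65

£4.65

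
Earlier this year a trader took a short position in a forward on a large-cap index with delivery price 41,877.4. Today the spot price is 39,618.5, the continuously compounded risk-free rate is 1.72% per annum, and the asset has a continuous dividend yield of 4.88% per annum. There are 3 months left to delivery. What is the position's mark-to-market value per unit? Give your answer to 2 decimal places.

2559.62

Current fair forward for the remaining 3 months: F = S·e^((r − q)·T), (r − q) = 0.0172 − 0.0488 = -0.0316
F = 39618.5 · e^(-0.0316 × 3/12) = 39618.5 × 0.99213112 = 39306.7468
Value of long forward = (F − K)·e^(−rT) = (39306.7468 − 41877.4) · e^(−0.0172·3/12)
= -2570.6532 × 0.99570923 = -2559.62
Short position value = −(long value) = 2559.62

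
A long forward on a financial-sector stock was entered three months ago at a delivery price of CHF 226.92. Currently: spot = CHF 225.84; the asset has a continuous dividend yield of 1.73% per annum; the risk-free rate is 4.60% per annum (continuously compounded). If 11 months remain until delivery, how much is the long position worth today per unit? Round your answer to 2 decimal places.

CHF 4.74

Current fair forward for the remaining 11 months: F = S·e^((r − q)·T), (r − q) = 0.0460 − 0.0173 = 0.0287
F = 225.84 · e^(0.0287 × 11/12) = 225.84 × 1.026657 = 231.8602
Value of long forward = (F − K)·e^(−rT) = (231.8602 − 226.92) · e^(−0.0460·11/12)
= 4.9402 × 0.958710 = 4.74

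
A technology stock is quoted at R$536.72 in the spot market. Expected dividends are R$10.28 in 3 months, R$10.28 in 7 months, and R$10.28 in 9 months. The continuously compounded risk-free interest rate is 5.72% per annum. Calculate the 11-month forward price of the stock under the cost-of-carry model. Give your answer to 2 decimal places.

R$534.08

PV(dividends) I = 10.28·e^(−0.0572·3/12) + 10.28·e^(−0.0572·7/12) + 10.28·e^(−0.0572·9/12)
I = 10.1340 + 9.9427 + 9.8483 = 29.9250
F = (S − I)·e^(rT) = (536.72 − 29.9250) · e^(0.0572·11/12)
= 506.7950 · e^0.052433 = 506.7950 × 1.053832 = R$534.08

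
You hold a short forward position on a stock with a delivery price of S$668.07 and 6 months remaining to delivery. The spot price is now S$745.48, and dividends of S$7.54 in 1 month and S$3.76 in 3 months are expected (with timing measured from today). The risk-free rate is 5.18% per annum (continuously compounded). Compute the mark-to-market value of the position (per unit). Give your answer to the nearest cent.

-S$83.27

PV(remaining dividends) I = 7.54·e^(−0.0518·1/12) + 3.76·e^(−0.0518·3/12) = 11.2191
Current forward F = (S − I)·e^(rT) = (745.48 − 11.2191)·e^(0.0518·6/12) = 734.2609 × 1.026238 = 753.5264
Value (long) = (F − K)·e^(−rT) = (753.5264 − 668.07) × 0.974433 = 83.2715
Short position value = −(long value) = -S$83.27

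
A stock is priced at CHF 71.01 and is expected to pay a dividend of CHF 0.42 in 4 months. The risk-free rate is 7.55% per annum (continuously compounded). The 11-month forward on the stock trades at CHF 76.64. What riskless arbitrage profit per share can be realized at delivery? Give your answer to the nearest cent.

PV(dividends) I = 0.42·e^(−0.0755·4/12) = 0.4096
Fair forward F* = (S − I)·e^(rT) = (71.01 − 0.4096)·e^0.069208 = 70.6004 × 1.071659 = 75.6596
Market CHF 76.64 > fair 75.6596: forward overpriced → cash-and-carry (borrow at r, buy the stock and collect the dividends, short the forward).
Profit at T = |F_mkt − F*| = |76.64 − 75.6596| = CHF 0.98 per share

CHF 0.98 per share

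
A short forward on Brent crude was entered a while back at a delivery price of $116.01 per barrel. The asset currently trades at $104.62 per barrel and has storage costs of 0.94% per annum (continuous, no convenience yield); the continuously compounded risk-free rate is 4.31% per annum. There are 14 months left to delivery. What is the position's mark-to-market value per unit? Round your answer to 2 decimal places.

Current fair forward for the remaining 14 months: F = S·e^((r + u)·T), (r + u) = 0.0431 + 0.0094 = 0.0525
F = 104.62 · e^(0.0525 × 14/12) = 104.62 × 1.063165 = 111.2283
Value of long forward = (F − K)·e^(−rT) = (111.2283 − 116.01) · e^(−0.0431·14/12)
= -4.7817 × 0.950960 = -4.55
Short position value = −(long value) = $4.55

$4.55 per barrel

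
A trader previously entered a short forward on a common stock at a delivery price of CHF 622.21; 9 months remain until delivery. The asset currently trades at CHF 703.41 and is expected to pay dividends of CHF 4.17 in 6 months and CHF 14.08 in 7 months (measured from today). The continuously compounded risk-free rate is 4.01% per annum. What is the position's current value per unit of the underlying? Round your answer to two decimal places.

-CHF 81.79

PV(remaining dividends) I = 4.17·e^(−0.0401·6/12) + 14.08·e^(−0.0401·7/12) = 17.8417
Current forward F = (S − I)·e^(rT) = (703.41 − 17.8417)·e^(0.0401·9/12) = 685.5683 × 1.030532 = 706.5001
Value (long) = (F − K)·e^(−rT) = (706.5001 − 622.21) × 0.970373 = 81.7928
Short position value = −(long value) = -CHF 81.79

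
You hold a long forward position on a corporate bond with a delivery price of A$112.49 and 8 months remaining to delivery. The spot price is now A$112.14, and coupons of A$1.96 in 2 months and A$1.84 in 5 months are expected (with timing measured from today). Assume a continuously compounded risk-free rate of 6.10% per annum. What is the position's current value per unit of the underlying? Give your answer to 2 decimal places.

A$0.40

PV(remaining coupons) I = 1.96·e^(−0.0610·2/12) + 1.84·e^(−0.0610·5/12) = 3.7340
Current forward F = (S − I)·e^(rT) = (112.14 − 3.7340)·e^(0.0610·8/12) = 108.4060 × 1.041505 = 112.9054
Value (long) = (F − K)·e^(−rT) = (112.9054 − 112.49) × 0.960149 = 0.3988
Value = A$0.40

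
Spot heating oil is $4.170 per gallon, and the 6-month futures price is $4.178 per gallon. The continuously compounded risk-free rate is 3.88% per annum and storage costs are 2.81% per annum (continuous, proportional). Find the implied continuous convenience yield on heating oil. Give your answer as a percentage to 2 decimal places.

F = S·e^((r+u−y)T) ⇒ (r+u−y) = ln(F/S)/T
ln(4.178/4.170) = 0.001917; /T ⇒ 0.003834
y = r + u − ln(F/S)/T = 0.0388 + 0.0281 − 0.003834 = 0.063066
y = 6.31%

6.31%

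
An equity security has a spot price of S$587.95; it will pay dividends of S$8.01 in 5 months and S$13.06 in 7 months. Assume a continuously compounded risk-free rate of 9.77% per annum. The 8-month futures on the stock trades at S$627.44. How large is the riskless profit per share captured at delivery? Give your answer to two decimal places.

S$21.30 per share

PV(dividends) I = 8.01·e^(−0.0977·5/12) + 13.06·e^(−0.0977·7/12) = 20.0270
Fair futures F* = (S − I)·e^(rT) = (587.95 − 20.0270)·e^0.065133 = 567.9230 × 1.067301 = 606.1448
Market S$627.44 > fair 606.1448: forward overpriced → cash-and-carry (borrow at r, buy the stock and collect the dividends, short the forward).
Profit at T = |F_mkt − F*| = |627.44 − 606.1448| = S$21.30 per share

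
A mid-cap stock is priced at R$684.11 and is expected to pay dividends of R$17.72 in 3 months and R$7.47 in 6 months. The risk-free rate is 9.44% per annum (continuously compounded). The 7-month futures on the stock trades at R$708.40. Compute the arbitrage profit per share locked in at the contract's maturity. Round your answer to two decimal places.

PV(dividends) I = 17.72·e^(−0.0944·3/12) + 7.47·e^(−0.0944·6/12) = 24.4323
Fair futures F* = (S − I)·e^(rT) = (684.11 − 24.4323)·e^0.055067 = 659.6777 × 1.056611 = 697.0227
Market R$708.40 > fair 697.0227: forward overpriced → cash-and-carry (borrow at r, buy the stock and collect the dividends, short the forward).
Profit at T = |F_mkt − F*| = |708.40 − 697.0227| = R$11.38 per share

R$11.38 per share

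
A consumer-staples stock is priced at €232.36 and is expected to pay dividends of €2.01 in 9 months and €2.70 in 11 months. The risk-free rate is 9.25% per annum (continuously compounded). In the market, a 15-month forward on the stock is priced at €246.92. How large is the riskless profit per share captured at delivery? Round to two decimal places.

€9.03 per share

PV(dividends) I = 2.01·e^(−0.0925·9/12) + 2.70·e^(−0.0925·11/12) = 4.3558
Fair forward F* = (S − I)·e^(rT) = (232.36 − 4.3558)·e^0.115625 = 228.0042 × 1.122575 = 255.9518
Market €246.92 < fair 255.9518: forward underpriced → reverse cash-and-carry (short the stock, invest proceeds at r, pay the dividends, go long the forward).
Profit at T = |F_mkt − F*| = |246.92 − 255.9518| = €9.03 per share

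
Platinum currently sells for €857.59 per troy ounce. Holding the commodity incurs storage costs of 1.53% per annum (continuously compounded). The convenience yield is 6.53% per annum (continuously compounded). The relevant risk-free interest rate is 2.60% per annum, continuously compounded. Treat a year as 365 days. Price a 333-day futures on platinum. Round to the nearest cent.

€839.02 per troy ounce

Net carry = r + u − y = 0.0260 + 0.0153 − 0.0653 = -0.0240
F = S·e^((r+u−y)T) = 857.59 · e^(-0.0240 × 333/365) = 857.59 · e^-0.021896
= 857.59 × 0.978342 = €839.02 per troy ounce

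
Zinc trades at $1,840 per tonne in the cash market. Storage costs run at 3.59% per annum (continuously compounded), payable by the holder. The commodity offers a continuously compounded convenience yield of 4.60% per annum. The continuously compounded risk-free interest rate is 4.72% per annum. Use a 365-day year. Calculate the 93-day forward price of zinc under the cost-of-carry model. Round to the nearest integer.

$1,857 per tonne

Net carry = r + u − y = 0.0472 + 0.0359 − 0.0460 = 0.0371
F = S·e^((r+u−y)T) = 1840 · e^(0.0371 × 93/365) = 1840 · e^0.009453
= 1840 × 1.009498 = $1,857 per tonne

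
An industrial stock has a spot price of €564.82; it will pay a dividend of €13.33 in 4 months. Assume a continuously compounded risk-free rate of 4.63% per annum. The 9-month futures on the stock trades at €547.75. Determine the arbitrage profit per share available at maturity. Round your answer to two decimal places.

PV(dividends) I = 13.33·e^(−0.0463·4/12) = 13.1259
Fair futures F* = (S − I)·e^(rT) = (564.82 − 13.1259)·e^0.034725 = 551.6941 × 1.035335 = 571.1882
Market €547.75 < fair 571.1882: forward underpriced → reverse cash-and-carry (short the stock, invest proceeds at r, pay the dividends, go long the forward).
Profit at T = |F_mkt − F*| = |547.75 − 571.1882| = €23.44 per share

€23.44 per share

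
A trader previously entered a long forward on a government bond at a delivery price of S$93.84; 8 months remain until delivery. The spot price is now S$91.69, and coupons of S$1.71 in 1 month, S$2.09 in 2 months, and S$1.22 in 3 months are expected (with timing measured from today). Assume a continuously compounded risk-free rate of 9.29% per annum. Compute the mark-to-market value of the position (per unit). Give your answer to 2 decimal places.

-S$1.46

PV(remaining coupons) I = 1.71·e^(−0.0929·1/12) + 2.09·e^(−0.0929·2/12) + 1.22·e^(−0.0929·3/12) = 4.9467
Current forward F = (S − I)·e^(rT) = (91.69 − 4.9467)·e^(0.0929·8/12) = 86.7433 × 1.063891 = 92.2854
Value (long) = (F − K)·e^(−rT) = (92.2854 − 93.84) × 0.939946 = -1.4612
Value = -S$1.46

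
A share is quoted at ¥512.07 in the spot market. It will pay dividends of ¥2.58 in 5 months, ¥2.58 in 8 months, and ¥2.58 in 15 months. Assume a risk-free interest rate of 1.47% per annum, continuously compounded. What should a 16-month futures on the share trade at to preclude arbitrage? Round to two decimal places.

PV(dividends) I = 2.58·e^(−0.0147·5/12) + 2.58·e^(−0.0147·8/12) + 2.58·e^(−0.0147·15/12)
I = 2.5642 + 2.5548 + 2.5330 = 7.6520
F = (S − I)·e^(rT) = (512.07 − 7.6520) · e^(0.0147·16/12)
= 504.4180 · e^0.019600 = 504.4180 × 1.019793 = ¥514.40

¥514.40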